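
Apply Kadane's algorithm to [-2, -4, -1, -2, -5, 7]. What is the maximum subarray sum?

Using Kadane's algorithm on [-2, -4, -1, -2, -5, 7]:

Scanning through the array:
Position 1 (value -4): max_ending_here = -4, max_so_far = -2
Position 2 (value -1): max_ending_here = -1, max_so_far = -1
Position 3 (value -2): max_ending_here = -2, max_so_far = -1
Position 4 (value -5): max_ending_here = -5, max_so_far = -1
Position 5 (value 7): max_ending_here = 7, max_so_far = 7

Maximum subarray: [7]
Maximum sum: 7

The maximum subarray is [7] with sum 7. This subarray runs from index 5 to index 5.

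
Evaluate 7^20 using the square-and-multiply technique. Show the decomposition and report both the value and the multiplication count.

Computing 7^20 by squaring (build up from 7^1; each line after the first costs one multiplication):

7^1 = 7
7^2 = (7^1)^2 = 7^2 = 49
7^4 = (7^2)^2 = 49^2 = 2401
7^5 = 7 * 7^4 = 7 * 2401 = 16807
7^10 = (7^5)^2 = 16807^2 = 282475249
7^20 = (7^10)^2 = 282475249^2 = 79792266297612001

Result: 79792266297612001
Multiplications needed: 5 (5 lines after 7^1)

7^20 = 79792266297612001. Using exponentiation by squaring, this requires 5 multiplications. The key idea: if the exponent is even, square the half-power; if odd, multiply by the base once.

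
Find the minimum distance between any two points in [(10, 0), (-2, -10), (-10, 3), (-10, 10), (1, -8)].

Computing all pairwise distances among 5 points:

d((10, 0), (-2, -10)) = 15.6205
d((10, 0), (-10, 3)) = 20.2237
d((10, 0), (-10, 10)) = 22.3607
d((10, 0), (1, -8)) = 12.0416
d((-2, -10), (-10, 3)) = 15.2643
d((-2, -10), (-10, 10)) = 21.5407
d((-2, -10), (1, -8)) = 3.6056 <-- minimum
d((-10, 3), (-10, 10)) = 7.0
d((-10, 3), (1, -8)) = 15.5563
d((-10, 10), (1, -8)) = 21.095

Closest pair: (-2, -10) and (1, -8) with distance 3.6056

The closest pair is (-2, -10) and (1, -8) with Euclidean distance 3.6056. For 5 points, brute-force pairwise comparison is shown above. For large n, the divide-and-conquer algorithm (sort by x, recurse on halves, check the dividing strip) achieves O(n log n).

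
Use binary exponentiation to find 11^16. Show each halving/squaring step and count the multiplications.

Computing 11^16 by squaring (build up from 11^1; each line after the first costs one multiplication):

11^1 = 11
11^2 = (11^1)^2 = 11^2 = 121
11^4 = (11^2)^2 = 121^2 = 14641
11^8 = (11^4)^2 = 14641^2 = 214358881
11^16 = (11^8)^2 = 214358881^2 = 45949729863572161

Result: 45949729863572161
Multiplications needed: 4 (4 lines after 11^1)

11^16 = 45949729863572161. Using exponentiation by squaring, this requires 4 multiplications. The key idea: if the exponent is even, square the half-power; if odd, multiply by the base once.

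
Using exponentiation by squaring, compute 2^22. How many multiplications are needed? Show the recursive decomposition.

Computing 2^22 by squaring (build up from 2^1; each line after the first costs one multiplication):

2^1 = 2
2^2 = (2^1)^2 = 2^2 = 4
2^4 = (2^2)^2 = 4^2 = 16
2^5 = 2 * 2^4 = 2 * 16 = 32
2^10 = (2^5)^2 = 32^2 = 1024
2^11 = 2 * 2^10 = 2 * 1024 = 2048
2^22 = (2^11)^2 = 2048^2 = 4194304

Result: 4194304
Multiplications needed: 6 (6 lines after 2^1)

2^22 = 4194304. Using exponentiation by squaring, this requires 6 multiplications. The key idea: if the exponent is even, square the half-power; if odd, multiply by the base once.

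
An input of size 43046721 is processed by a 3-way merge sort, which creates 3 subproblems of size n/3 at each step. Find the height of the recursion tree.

For divide and conquer with division factor 3:

Problem sizes at each level:
Level 0: 43046721
Level 1: 14348907
Level 2: 4782969
Level 3: 1594323
Level 4: 531441
Level 5: 177147
Level 6: 59049
Level 7: 19683
Level 8: 6561
Level 9: 2187
Level 10: 729
Level 11: 243
Level 12: 81
Level 13: 27
Level 14: 9
Level 15: 3
Level 16: 1

The root is level 0 and the size-1 base case is level 16 (the tree spans levels 0 through 16, i.e. 17 levels counting the root), so the depth is the number of divisions: log_3(43046721) = 16

The recursion tree depth is log_3(43046721) = 16. At each level, the problem size is divided by 3, so it takes 16 divisions to reduce to a base case of size 1. The algorithm makes 3 recursive calls at each level.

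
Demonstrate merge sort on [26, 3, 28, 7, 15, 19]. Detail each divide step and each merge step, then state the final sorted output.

Merge sort trace:

Split: [26, 3, 28, 7, 15, 19] -> [26, 3, 28] and [7, 15, 19]
  Split: [26, 3, 28] -> [26] and [3, 28]
    Split: [3, 28] -> [3] and [28]
    Merge: [3] + [28] -> [3, 28]
  Merge: [26] + [3, 28] -> [3, 26, 28]
  Split: [7, 15, 19] -> [7] and [15, 19]
    Split: [15, 19] -> [15] and [19]
    Merge: [15] + [19] -> [15, 19]
  Merge: [7] + [15, 19] -> [7, 15, 19]
Merge: [3, 26, 28] + [7, 15, 19] -> [3, 7, 15, 19, 26, 28]

Final sorted array: [3, 7, 15, 19, 26, 28]

The merge sort proceeds by recursively splitting the array and merging sorted halves.
After all merges, the sorted array is [3, 7, 15, 19, 26, 28].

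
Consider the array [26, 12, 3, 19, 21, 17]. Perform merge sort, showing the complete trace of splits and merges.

Merge sort trace:

Split: [26, 12, 3, 19, 21, 17] -> [26, 12, 3] and [19, 21, 17]
  Split: [26, 12, 3] -> [26] and [12, 3]
    Split: [12, 3] -> [12] and [3]
    Merge: [12] + [3] -> [3, 12]
  Merge: [26] + [3, 12] -> [3, 12, 26]
  Split: [19, 21, 17] -> [19] and [21, 17]
    Split: [21, 17] -> [21] and [17]
    Merge: [21] + [17] -> [17, 21]
  Merge: [19] + [17, 21] -> [17, 19, 21]
Merge: [3, 12, 26] + [17, 19, 21] -> [3, 12, 17, 19, 21, 26]

Final sorted array: [3, 12, 17, 19, 21, 26]

The merge sort proceeds by recursively splitting the array and merging sorted halves.
After all merges, the sorted array is [3, 12, 17, 19, 21, 26].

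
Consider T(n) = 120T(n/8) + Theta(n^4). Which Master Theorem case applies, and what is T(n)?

Master Theorem for T(n) = 120T(n/8) + O(n^4):

a = 120, b = 8, c = 4
log_b(a) = log_8(120) = 2.3023

Case 3: c = 4 > log_8(120) = 2.3023
T(n) = O(n^4) = O(n^4)

For T(n) = 120T(n/8) + O(n^4): log_8(120) = 2.3023. This is Case 3 of the Master Theorem (c > log_b(a), work dominated by root), giving O(n^4).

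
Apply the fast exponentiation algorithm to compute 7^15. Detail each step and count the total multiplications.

Computing 7^15 by squaring (build up from 7^1; each line after the first costs one multiplication):

7^1 = 7
7^2 = (7^1)^2 = 7^2 = 49
7^3 = 7 * 7^2 = 7 * 49 = 343
7^6 = (7^3)^2 = 343^2 = 117649
7^7 = 7 * 7^6 = 7 * 117649 = 823543
7^14 = (7^7)^2 = 823543^2 = 678223072849
7^15 = 7 * 7^14 = 7 * 678223072849 = 4747561509943

Result: 4747561509943
Multiplications needed: 6 (6 lines after 7^1)

7^15 = 4747561509943. Using exponentiation by squaring, this requires 6 multiplications. The key idea: if the exponent is even, square the half-power; if odd, multiply by the base once.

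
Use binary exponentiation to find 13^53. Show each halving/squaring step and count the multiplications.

Computing 13^53 by squaring (build up from 13^1; each line after the first costs one multiplication):

13^1 = 13
13^2 = (13^1)^2 = 13^2 = 169
13^3 = 13 * 13^2 = 13 * 169 = 2197
13^6 = (13^3)^2 = 2197^2 = 4826809
13^12 = (13^6)^2 = 4826809^2 = 23298085122481
13^13 = 13 * 13^12 = 13 * 23298085122481 = 302875106592253
13^26 = (13^13)^2 = 302875106592253^2 = 91733330193268616658399616009
13^52 = (13^26)^2 = 91733330193268616658399616009^2 = 8415003868347247618489696679505181495471801448798649088081
13^53 = 13 * 13^52 = 13 * 8415003868347247618489696679505181495471801448798649088081 = 109395050288514219040366056833567359441133418834382438145053

Result: 109395050288514219040366056833567359441133418834382438145053
Multiplications needed: 8 (8 lines after 13^1)

13^53 = 109395050288514219040366056833567359441133418834382438145053. Using exponentiation by squaring, this requires 8 multiplications. The key idea: if the exponent is even, square the half-power; if odd, multiply by the base once.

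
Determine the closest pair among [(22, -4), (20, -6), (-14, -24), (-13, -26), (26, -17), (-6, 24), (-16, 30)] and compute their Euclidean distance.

Computing all pairwise distances among 7 points:

d((22, -4), (20, -6)) = 2.8284
d((22, -4), (-14, -24)) = 41.1825
d((22, -4), (-13, -26)) = 41.3401
d((22, -4), (26, -17)) = 13.6015
d((22, -4), (-6, 24)) = 39.598
d((22, -4), (-16, 30)) = 50.9902
d((20, -6), (-14, -24)) = 38.4708
d((20, -6), (-13, -26)) = 38.5876
d((20, -6), (26, -17)) = 12.53
d((20, -6), (-6, 24)) = 39.6989
d((20, -6), (-16, 30)) = 50.9117
d((-14, -24), (-13, -26)) = 2.2361 <-- minimum
d((-14, -24), (26, -17)) = 40.6079
d((-14, -24), (-6, 24)) = 48.6621
d((-14, -24), (-16, 30)) = 54.037
d((-13, -26), (26, -17)) = 40.025
d((-13, -26), (-6, 24)) = 50.4876
d((-13, -26), (-16, 30)) = 56.0803
d((26, -17), (-6, 24)) = 52.0096
d((26, -17), (-16, 30)) = 63.0317
d((-6, 24), (-16, 30)) = 11.6619

Closest pair: (-14, -24) and (-13, -26) with distance 2.2361

The closest pair is (-14, -24) and (-13, -26) with Euclidean distance 2.2361. For 7 points, brute-force pairwise comparison is shown above. For large n, the divide-and-conquer algorithm (sort by x, recurse on halves, check the dividing strip) achieves O(n log n).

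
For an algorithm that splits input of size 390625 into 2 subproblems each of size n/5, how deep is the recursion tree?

For divide and conquer with division factor 5:

Problem sizes at each level:
Level 0: 390625
Level 1: 78125
Level 2: 15625
Level 3: 3125
Level 4: 625
Level 5: 125
Level 6: 25
Level 7: 5
Level 8: 1

The root is level 0 and the size-1 base case is level 8 (the tree spans levels 0 through 8, i.e. 9 levels counting the root), so the depth is the number of divisions: log_5(390625) = 8

The recursion tree depth is log_5(390625) = 8. At each level, the problem size is divided by 5, so it takes 8 divisions to reduce to a base case of size 1. The algorithm makes 2 recursive calls at each level.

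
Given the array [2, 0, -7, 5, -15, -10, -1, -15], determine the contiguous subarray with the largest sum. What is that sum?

Using Kadane's algorithm on [2, 0, -7, 5, -15, -10, -1, -15]:

Scanning through the array:
Position 1 (value 0): max_ending_here = 2, max_so_far = 2
Position 2 (value -7): max_ending_here = -5, max_so_far = 2
Position 3 (value 5): max_ending_here = 5, max_so_far = 5
Position 4 (value -15): max_ending_here = -10, max_so_far = 5
Position 5 (value -10): max_ending_here = -10, max_so_far = 5
Position 6 (value -1): max_ending_here = -1, max_so_far = 5
Position 7 (value -15): max_ending_here = -15, max_so_far = 5

Maximum subarray: [5]
Maximum sum: 5

The maximum subarray is [5] with sum 5. This subarray runs from index 3 to index 3.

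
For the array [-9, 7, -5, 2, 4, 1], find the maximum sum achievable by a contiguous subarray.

Using Kadane's algorithm on [-9, 7, -5, 2, 4, 1]:

Scanning through the array:
Position 1 (value 7): max_ending_here = 7, max_so_far = 7
Position 2 (value -5): max_ending_here = 2, max_so_far = 7
Position 3 (value 2): max_ending_here = 4, max_so_far = 7
Position 4 (value 4): max_ending_here = 8, max_so_far = 8
Position 5 (value 1): max_ending_here = 9, max_so_far = 9

Maximum subarray: [7, -5, 2, 4, 1]
Maximum sum: 9

The maximum subarray is [7, -5, 2, 4, 1] with sum 9. This subarray runs from index 1 to index 5.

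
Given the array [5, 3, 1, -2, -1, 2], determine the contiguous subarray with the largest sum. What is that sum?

Using Kadane's algorithm on [5, 3, 1, -2, -1, 2]:

Scanning through the array:
Position 1 (value 3): max_ending_here = 8, max_so_far = 8
Position 2 (value 1): max_ending_here = 9, max_so_far = 9
Position 3 (value -2): max_ending_here = 7, max_so_far = 9
Position 4 (value -1): max_ending_here = 6, max_so_far = 9
Position 5 (value 2): max_ending_here = 8, max_so_far = 9

Maximum subarray: [5, 3, 1]
Maximum sum: 9

The maximum subarray is [5, 3, 1] with sum 9. This subarray runs from index 0 to index 2.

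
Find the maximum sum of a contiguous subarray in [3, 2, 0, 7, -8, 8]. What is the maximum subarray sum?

Using Kadane's algorithm on [3, 2, 0, 7, -8, 8]:

Scanning through the array:
Position 1 (value 2): max_ending_here = 5, max_so_far = 5
Position 2 (value 0): max_ending_here = 5, max_so_far = 5
Position 3 (value 7): max_ending_here = 12, max_so_far = 12
Position 4 (value -8): max_ending_here = 4, max_so_far = 12
Position 5 (value 8): max_ending_here = 12, max_so_far = 12

Maximum subarray: [3, 2, 0, 7]
Maximum sum: 12

The maximum subarray is [3, 2, 0, 7] with sum 12. This subarray runs from index 0 to index 3.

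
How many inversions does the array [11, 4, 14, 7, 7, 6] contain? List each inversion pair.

Finding inversions in [11, 4, 14, 7, 7, 6]:

(0, 1): arr[0]=11 > arr[1]=4
(0, 3): arr[0]=11 > arr[3]=7
(0, 4): arr[0]=11 > arr[4]=7
(0, 5): arr[0]=11 > arr[5]=6
(2, 3): arr[2]=14 > arr[3]=7
(2, 4): arr[2]=14 > arr[4]=7
(2, 5): arr[2]=14 > arr[5]=6
(3, 5): arr[3]=7 > arr[5]=6
(4, 5): arr[4]=7 > arr[5]=6

Total inversions: 9

The array has 9 inversion(s): (0,1), (0,3), (0,4), (0,5), (2,3), (2,4), (2,5), (3,5), (4,5). Each pair (i,j) satisfies i < j and arr[i] > arr[j].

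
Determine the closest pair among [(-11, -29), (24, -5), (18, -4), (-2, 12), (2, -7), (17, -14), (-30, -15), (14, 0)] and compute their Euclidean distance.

Computing all pairwise distances among 8 points:

d((-11, -29), (24, -5)) = 42.4382
d((-11, -29), (18, -4)) = 38.2884
d((-11, -29), (-2, 12)) = 41.9762
d((-11, -29), (2, -7)) = 25.5539
d((-11, -29), (17, -14)) = 31.7648
d((-11, -29), (-30, -15)) = 23.6008
d((-11, -29), (14, 0)) = 38.2884
d((24, -5), (18, -4)) = 6.0828
d((24, -5), (-2, 12)) = 31.0644
d((24, -5), (2, -7)) = 22.0907
d((24, -5), (17, -14)) = 11.4018
d((24, -5), (-30, -15)) = 54.9181
d((24, -5), (14, 0)) = 11.1803
d((18, -4), (-2, 12)) = 25.6125
d((18, -4), (2, -7)) = 16.2788
d((18, -4), (17, -14)) = 10.0499
d((18, -4), (-30, -15)) = 49.2443
d((18, -4), (14, 0)) = 5.6569 <-- minimum
d((-2, 12), (2, -7)) = 19.4165
d((-2, 12), (17, -14)) = 32.2025
d((-2, 12), (-30, -15)) = 38.8973
d((-2, 12), (14, 0)) = 20.0
d((2, -7), (17, -14)) = 16.5529
d((2, -7), (-30, -15)) = 32.9848
d((2, -7), (14, 0)) = 13.8924
d((17, -14), (-30, -15)) = 47.0106
d((17, -14), (14, 0)) = 14.3178
d((-30, -15), (14, 0)) = 46.4866

Closest pair: (18, -4) and (14, 0) with distance 5.6569

The closest pair is (18, -4) and (14, 0) with Euclidean distance 5.6569. For 8 points, brute-force pairwise comparison is shown above. For large n, the divide-and-conquer algorithm (sort by x, recurse on halves, check the dividing strip) achieves O(n log n).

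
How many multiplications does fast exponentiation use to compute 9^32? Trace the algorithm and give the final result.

Computing 9^32 by squaring (build up from 9^1; each line after the first costs one multiplication):

9^1 = 9
9^2 = (9^1)^2 = 9^2 = 81
9^4 = (9^2)^2 = 81^2 = 6561
9^8 = (9^4)^2 = 6561^2 = 43046721
9^16 = (9^8)^2 = 43046721^2 = 1853020188851841
9^32 = (9^16)^2 = 1853020188851841^2 = 3433683820292512484657849089281

Result: 3433683820292512484657849089281
Multiplications needed: 5 (5 lines after 9^1)

9^32 = 3433683820292512484657849089281. Using exponentiation by squaring, this requires 5 multiplications. The key idea: if the exponent is even, square the half-power; if odd, multiply by the base once.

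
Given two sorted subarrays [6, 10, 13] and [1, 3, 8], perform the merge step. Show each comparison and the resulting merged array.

Merging process:

Compare 6 vs 1: take 1 from right. Merged: [1]
Compare 6 vs 3: take 3 from right. Merged: [1, 3]
Compare 6 vs 8: take 6 from left. Merged: [1, 3, 6]
Compare 10 vs 8: take 8 from right. Merged: [1, 3, 6, 8]
Append remaining from left: [10, 13]. Merged: [1, 3, 6, 8, 10, 13]

Final merged array: [1, 3, 6, 8, 10, 13]
Total comparisons: 4

The merged array is [1, 3, 6, 8, 10, 13], requiring 4 comparisons. The merge step runs in O(n) time where n is the total number of elements.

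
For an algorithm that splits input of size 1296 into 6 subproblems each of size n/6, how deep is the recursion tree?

For divide and conquer with division factor 6:

Problem sizes at each level:
Level 0: 1296
Level 1: 216
Level 2: 36
Level 3: 6
Level 4: 1

The root is level 0 and the size-1 base case is level 4 (the tree spans levels 0 through 4, i.e. 5 levels counting the root), so the depth is the number of divisions: log_6(1296) = 4

The recursion tree depth is log_6(1296) = 4. At each level, the problem size is divided by 6, so it takes 4 divisions to reduce to a base case of size 1. The algorithm makes 6 recursive calls at each level.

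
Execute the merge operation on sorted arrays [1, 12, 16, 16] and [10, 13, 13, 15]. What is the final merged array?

Merging process:

Compare 1 vs 10: take 1 from left. Merged: [1]
Compare 12 vs 10: take 10 from right. Merged: [1, 10]
Compare 12 vs 13: take 12 from left. Merged: [1, 10, 12]
Compare 16 vs 13: take 13 from right. Merged: [1, 10, 12, 13]
Compare 16 vs 13: take 13 from right. Merged: [1, 10, 12, 13, 13]
Compare 16 vs 15: take 15 from right. Merged: [1, 10, 12, 13, 13, 15]
Append remaining from left: [16, 16]. Merged: [1, 10, 12, 13, 13, 15, 16, 16]

Final merged array: [1, 10, 12, 13, 13, 15, 16, 16]
Total comparisons: 6

The merged array is [1, 10, 12, 13, 13, 15, 16, 16], requiring 6 comparisons. The merge step runs in O(n) time where n is the total number of elements.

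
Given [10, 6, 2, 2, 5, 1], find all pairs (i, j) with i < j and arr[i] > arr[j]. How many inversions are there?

Finding inversions in [10, 6, 2, 2, 5, 1]:

(0, 1): arr[0]=10 > arr[1]=6
(0, 2): arr[0]=10 > arr[2]=2
(0, 3): arr[0]=10 > arr[3]=2
(0, 4): arr[0]=10 > arr[4]=5
(0, 5): arr[0]=10 > arr[5]=1
(1, 2): arr[1]=6 > arr[2]=2
(1, 3): arr[1]=6 > arr[3]=2
(1, 4): arr[1]=6 > arr[4]=5
(1, 5): arr[1]=6 > arr[5]=1
(2, 5): arr[2]=2 > arr[5]=1
(3, 5): arr[3]=2 > arr[5]=1
(4, 5): arr[4]=5 > arr[5]=1

Total inversions: 12

The array has 12 inversion(s): (0,1), (0,2), (0,3), (0,4), (0,5), (1,2), (1,3), (1,4), (1,5), (2,5), (3,5), (4,5). Each pair (i,j) satisfies i < j and arr[i] > arr[j].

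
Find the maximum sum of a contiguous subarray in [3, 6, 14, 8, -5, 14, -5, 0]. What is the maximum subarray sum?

Using Kadane's algorithm on [3, 6, 14, 8, -5, 14, -5, 0]:

Scanning through the array:
Position 1 (value 6): max_ending_here = 9, max_so_far = 9
Position 2 (value 14): max_ending_here = 23, max_so_far = 23
Position 3 (value 8): max_ending_here = 31, max_so_far = 31
Position 4 (value -5): max_ending_here = 26, max_so_far = 31
Position 5 (value 14): max_ending_here = 40, max_so_far = 40
Position 6 (value -5): max_ending_here = 35, max_so_far = 40
Position 7 (value 0): max_ending_here = 35, max_so_far = 40

Maximum subarray: [3, 6, 14, 8, -5, 14]
Maximum sum: 40

The maximum subarray is [3, 6, 14, 8, -5, 14] with sum 40. This subarray runs from index 0 to index 5.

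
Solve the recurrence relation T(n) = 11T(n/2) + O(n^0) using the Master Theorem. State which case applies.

Master Theorem for T(n) = 11T(n/2) + O(n^0):

a = 11, b = 2, c = 0
log_b(a) = log_2(11) = 3.4594

Case 1: c = 0 < log_2(11) = 3.4594
T(n) = O(n^(log_2 11))

For T(n) = 11T(n/2) + O(n^0): log_2(11) = 3.4594. This is Case 1 of the Master Theorem (c < log_b(a), work dominated by leaves), giving O(n^(log_2 11)).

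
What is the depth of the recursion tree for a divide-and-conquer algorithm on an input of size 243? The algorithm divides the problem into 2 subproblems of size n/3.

For divide and conquer with division factor 3:

Problem sizes at each level:
Level 0: 243
Level 1: 81
Level 2: 27
Level 3: 9
Level 4: 3
Level 5: 1

The root is level 0 and the size-1 base case is level 5 (the tree spans levels 0 through 5, i.e. 6 levels counting the root), so the depth is the number of divisions: log_3(243) = 5

The recursion tree depth is log_3(243) = 5. At each level, the problem size is divided by 3, so it takes 5 divisions to reduce to a base case of size 1. The algorithm makes 2 recursive calls at each level.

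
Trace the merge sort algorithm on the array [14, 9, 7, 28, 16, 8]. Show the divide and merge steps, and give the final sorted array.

Merge sort trace:

Split: [14, 9, 7, 28, 16, 8] -> [14, 9, 7] and [28, 16, 8]
  Split: [14, 9, 7] -> [14] and [9, 7]
    Split: [9, 7] -> [9] and [7]
    Merge: [9] + [7] -> [7, 9]
  Merge: [14] + [7, 9] -> [7, 9, 14]
  Split: [28, 16, 8] -> [28] and [16, 8]
    Split: [16, 8] -> [16] and [8]
    Merge: [16] + [8] -> [8, 16]
  Merge: [28] + [8, 16] -> [8, 16, 28]
Merge: [7, 9, 14] + [8, 16, 28] -> [7, 8, 9, 14, 16, 28]

Final sorted array: [7, 8, 9, 14, 16, 28]

The merge sort proceeds by recursively splitting the array and merging sorted halves.
After all merges, the sorted array is [7, 8, 9, 14, 16, 28].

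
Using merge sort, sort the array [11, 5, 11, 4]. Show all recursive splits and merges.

Merge sort trace:

Split: [11, 5, 11, 4] -> [11, 5] and [11, 4]
  Split: [11, 5] -> [11] and [5]
  Merge: [11] + [5] -> [5, 11]
  Split: [11, 4] -> [11] and [4]
  Merge: [11] + [4] -> [4, 11]
Merge: [5, 11] + [4, 11] -> [4, 5, 11, 11]

Final sorted array: [4, 5, 11, 11]

The merge sort proceeds by recursively splitting the array and merging sorted halves.
After all merges, the sorted array is [4, 5, 11, 11].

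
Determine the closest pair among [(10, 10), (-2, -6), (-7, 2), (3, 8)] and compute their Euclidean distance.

Computing all pairwise distances among 4 points:

d((10, 10), (-2, -6)) = 20.0
d((10, 10), (-7, 2)) = 18.7883
d((10, 10), (3, 8)) = 7.2801 <-- minimum
d((-2, -6), (-7, 2)) = 9.434
d((-2, -6), (3, 8)) = 14.8661
d((-7, 2), (3, 8)) = 11.6619

Closest pair: (10, 10) and (3, 8) with distance 7.2801

The closest pair is (10, 10) and (3, 8) with Euclidean distance 7.2801. For 4 points, brute-force pairwise comparison is shown above. For large n, the divide-and-conquer algorithm (sort by x, recurse on halves, check the dividing strip) achieves O(n log n).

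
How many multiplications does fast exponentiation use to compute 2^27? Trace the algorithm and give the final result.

Computing 2^27 by squaring (build up from 2^1; each line after the first costs one multiplication):

2^1 = 2
2^2 = (2^1)^2 = 2^2 = 4
2^3 = 2 * 2^2 = 2 * 4 = 8
2^6 = (2^3)^2 = 8^2 = 64
2^12 = (2^6)^2 = 64^2 = 4096
2^13 = 2 * 2^12 = 2 * 4096 = 8192
2^26 = (2^13)^2 = 8192^2 = 67108864
2^27 = 2 * 2^26 = 2 * 67108864 = 134217728

Result: 134217728
Multiplications needed: 7 (7 lines after 2^1)

2^27 = 134217728. Using exponentiation by squaring, this requires 7 multiplications. The key idea: if the exponent is even, square the half-power; if odd, multiply by the base once.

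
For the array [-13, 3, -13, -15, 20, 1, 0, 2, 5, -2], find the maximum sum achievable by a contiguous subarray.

Using Kadane's algorithm on [-13, 3, -13, -15, 20, 1, 0, 2, 5, -2]:

Scanning through the array:
Position 1 (value 3): max_ending_here = 3, max_so_far = 3
Position 2 (value -13): max_ending_here = -10, max_so_far = 3
Position 3 (value -15): max_ending_here = -15, max_so_far = 3
Position 4 (value 20): max_ending_here = 20, max_so_far = 20
Position 5 (value 1): max_ending_here = 21, max_so_far = 21
Position 6 (value 0): max_ending_here = 21, max_so_far = 21
Position 7 (value 2): max_ending_here = 23, max_so_far = 23
Position 8 (value 5): max_ending_here = 28, max_so_far = 28
Position 9 (value -2): max_ending_here = 26, max_so_far = 28

Maximum subarray: [20, 1, 0, 2, 5]
Maximum sum: 28

The maximum subarray is [20, 1, 0, 2, 5] with sum 28. This subarray runs from index 4 to index 8.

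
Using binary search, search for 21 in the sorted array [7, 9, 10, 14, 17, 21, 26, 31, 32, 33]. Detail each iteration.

Binary search for 21 in [7, 9, 10, 14, 17, 21, 26, 31, 32, 33]:

lo=0, hi=9, mid=4, arr[mid]=17 -> 17 < 21, search right half
lo=5, hi=9, mid=7, arr[mid]=31 -> 31 > 21, search left half
lo=5, hi=6, mid=5, arr[mid]=21 -> Found target at index 5!

Binary search finds 21 at index 5 after 3 comparisons. The search repeatedly halves the search space by comparing with the middle element.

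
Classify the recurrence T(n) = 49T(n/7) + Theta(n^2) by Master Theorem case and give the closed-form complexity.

Master Theorem for T(n) = 49T(n/7) + O(n^2):

a = 49, b = 7, c = 2
log_b(a) = log_7(49) = 2.0000

Case 2: c = 2 = log_7(49) = 2.0000
T(n) = O(n^2 log n) = O(n^2 log n)

For T(n) = 49T(n/7) + O(n^2): log_7(49) = 2.0000. This is Case 2 of the Master Theorem (c = log_b(a), equal work at all levels), giving O(n^2 log n).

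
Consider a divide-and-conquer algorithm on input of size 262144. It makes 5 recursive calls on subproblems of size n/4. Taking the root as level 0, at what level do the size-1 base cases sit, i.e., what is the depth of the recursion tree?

For divide and conquer with division factor 4:

Problem sizes at each level:
Level 0: 262144
Level 1: 65536
Level 2: 16384
Level 3: 4096
Level 4: 1024
Level 5: 256
Level 6: 64
Level 7: 16
Level 8: 4
Level 9: 1

The root is level 0 and the size-1 base case is level 9 (the tree spans levels 0 through 9, i.e. 10 levels counting the root), so the depth is the number of divisions: log_4(262144) = 9

The recursion tree depth is log_4(262144) = 9. At each level, the problem size is divided by 4, so it takes 9 divisions to reduce to a base case of size 1. The algorithm makes 5 recursive calls at each level.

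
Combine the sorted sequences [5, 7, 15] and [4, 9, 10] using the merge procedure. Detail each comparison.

Merging process:

Compare 5 vs 4: take 4 from right. Merged: [4]
Compare 5 vs 9: take 5 from left. Merged: [4, 5]
Compare 7 vs 9: take 7 from left. Merged: [4, 5, 7]
Compare 15 vs 9: take 9 from right. Merged: [4, 5, 7, 9]
Compare 15 vs 10: take 10 from right. Merged: [4, 5, 7, 9, 10]
Append remaining from left: [15]. Merged: [4, 5, 7, 9, 10, 15]

Final merged array: [4, 5, 7, 9, 10, 15]
Total comparisons: 5

The merged array is [4, 5, 7, 9, 10, 15], requiring 5 comparisons. The merge step runs in O(n) time where n is the total number of elements.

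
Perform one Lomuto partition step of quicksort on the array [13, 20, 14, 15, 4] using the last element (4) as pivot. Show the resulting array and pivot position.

Lomuto partition with pivot = 4:

Initial array: [13, 20, 14, 15, 4]

arr[0]=13 > 4: no swap
arr[1]=20 > 4: no swap
arr[2]=14 > 4: no swap
arr[3]=15 > 4: no swap

Place pivot at position 0: [4, 20, 14, 15, 13]
Pivot position: 0

After partitioning with pivot 4, the array becomes [4, 20, 14, 15, 13]. The pivot is placed at index 0. All elements to the left of the pivot are <= 4, and all elements to the right are > 4.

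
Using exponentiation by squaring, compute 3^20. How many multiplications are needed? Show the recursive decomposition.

Computing 3^20 by squaring (build up from 3^1; each line after the first costs one multiplication):

3^1 = 3
3^2 = (3^1)^2 = 3^2 = 9
3^4 = (3^2)^2 = 9^2 = 81
3^5 = 3 * 3^4 = 3 * 81 = 243
3^10 = (3^5)^2 = 243^2 = 59049
3^20 = (3^10)^2 = 59049^2 = 3486784401

Result: 3486784401
Multiplications needed: 5 (5 lines after 3^1)

3^20 = 3486784401. Using exponentiation by squaring, this requires 5 multiplications. The key idea: if the exponent is even, square the half-power; if odd, multiply by the base once.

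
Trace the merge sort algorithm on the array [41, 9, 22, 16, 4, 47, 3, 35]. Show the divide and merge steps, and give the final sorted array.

Merge sort trace:

Split: [41, 9, 22, 16, 4, 47, 3, 35] -> [41, 9, 22, 16] and [4, 47, 3, 35]
  Split: [41, 9, 22, 16] -> [41, 9] and [22, 16]
    Split: [41, 9] -> [41] and [9]
    Merge: [41] + [9] -> [9, 41]
    Split: [22, 16] -> [22] and [16]
    Merge: [22] + [16] -> [16, 22]
  Merge: [9, 41] + [16, 22] -> [9, 16, 22, 41]
  Split: [4, 47, 3, 35] -> [4, 47] and [3, 35]
    Split: [4, 47] -> [4] and [47]
    Merge: [4] + [47] -> [4, 47]
    Split: [3, 35] -> [3] and [35]
    Merge: [3] + [35] -> [3, 35]
  Merge: [4, 47] + [3, 35] -> [3, 4, 35, 47]
Merge: [9, 16, 22, 41] + [3, 4, 35, 47] -> [3, 4, 9, 16, 22, 35, 41, 47]

Final sorted array: [3, 4, 9, 16, 22, 35, 41, 47]

The merge sort proceeds by recursively splitting the array and merging sorted halves.
After all merges, the sorted array is [3, 4, 9, 16, 22, 35, 41, 47].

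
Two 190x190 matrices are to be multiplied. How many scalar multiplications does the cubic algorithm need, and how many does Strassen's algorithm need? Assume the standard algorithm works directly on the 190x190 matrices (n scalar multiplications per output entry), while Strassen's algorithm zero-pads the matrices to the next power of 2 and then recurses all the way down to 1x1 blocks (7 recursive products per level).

Matrix multiplication for 190x190 matrices:

Strassen's algorithm requires power-of-2 dimensions. Pad 190x190 to 256x256 (next power of 2).

Standard algorithm: 190^3 = 6859000 multiplications
Strassen's algorithm: 7^(log2(256)) = 7^8 = 5764801 multiplications
Savings: 6859000 - 5764801 = 1094199 multiplications

Standard: 6859000 multiplications (190^3). Strassen: 5764801 multiplications (7^8, after padding to 256x256). Strassen reduces 8 recursive multiplications to 7 at each level.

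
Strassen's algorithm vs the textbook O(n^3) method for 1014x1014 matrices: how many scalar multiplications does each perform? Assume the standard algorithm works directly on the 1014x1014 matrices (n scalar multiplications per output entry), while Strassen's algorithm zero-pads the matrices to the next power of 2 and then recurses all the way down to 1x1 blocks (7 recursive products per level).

Matrix multiplication for 1014x1014 matrices:

Strassen's algorithm requires power-of-2 dimensions. Pad 1014x1014 to 1024x1024 (next power of 2).

Standard algorithm: 1014^3 = 1042590744 multiplications
Strassen's algorithm: 7^(log2(1024)) = 7^10 = 282475249 multiplications
Savings: 1042590744 - 282475249 = 760115495 multiplications

Standard: 1042590744 multiplications (1014^3). Strassen: 282475249 multiplications (7^10, after padding to 1024x1024). Strassen reduces 8 recursive multiplications to 7 at each level.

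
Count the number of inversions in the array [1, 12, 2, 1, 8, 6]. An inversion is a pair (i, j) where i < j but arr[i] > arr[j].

Finding inversions in [1, 12, 2, 1, 8, 6]:

(1, 2): arr[1]=12 > arr[2]=2
(1, 3): arr[1]=12 > arr[3]=1
(1, 4): arr[1]=12 > arr[4]=8
(1, 5): arr[1]=12 > arr[5]=6
(2, 3): arr[2]=2 > arr[3]=1
(4, 5): arr[4]=8 > arr[5]=6

Total inversions: 6

The array has 6 inversion(s): (1,2), (1,3), (1,4), (1,5), (2,3), (4,5). Each pair (i,j) satisfies i < j and arr[i] > arr[j].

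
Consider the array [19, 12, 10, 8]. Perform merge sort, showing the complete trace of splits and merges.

Merge sort trace:

Split: [19, 12, 10, 8] -> [19, 12] and [10, 8]
  Split: [19, 12] -> [19] and [12]
  Merge: [19] + [12] -> [12, 19]
  Split: [10, 8] -> [10] and [8]
  Merge: [10] + [8] -> [8, 10]
Merge: [12, 19] + [8, 10] -> [8, 10, 12, 19]

Final sorted array: [8, 10, 12, 19]

The merge sort proceeds by recursively splitting the array and merging sorted halves.
After all merges, the sorted array is [8, 10, 12, 19].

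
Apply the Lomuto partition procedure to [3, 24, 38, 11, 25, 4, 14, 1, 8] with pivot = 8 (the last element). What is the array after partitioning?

Lomuto partition with pivot = 8:

Initial array: [3, 24, 38, 11, 25, 4, 14, 1, 8]

arr[0]=3 <= 8: swap with position 0, array becomes [3, 24, 38, 11, 25, 4, 14, 1, 8]
arr[1]=24 > 8: no swap
arr[2]=38 > 8: no swap
arr[3]=11 > 8: no swap
arr[4]=25 > 8: no swap
arr[5]=4 <= 8: swap with position 1, array becomes [3, 4, 38, 11, 25, 24, 14, 1, 8]
arr[6]=14 > 8: no swap
arr[7]=1 <= 8: swap with position 2, array becomes [3, 4, 1, 11, 25, 24, 14, 38, 8]

Place pivot at position 3: [3, 4, 1, 8, 25, 24, 14, 38, 11]
Pivot position: 3

After partitioning with pivot 8, the array becomes [3, 4, 1, 8, 25, 24, 14, 38, 11]. The pivot is placed at index 3. All elements to the left of the pivot are <= 8, and all elements to the right are > 8.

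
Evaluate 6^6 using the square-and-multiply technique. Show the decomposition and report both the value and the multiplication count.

Computing 6^6 by squaring (build up from 6^1; each line after the first costs one multiplication):

6^1 = 6
6^2 = (6^1)^2 = 6^2 = 36
6^3 = 6 * 6^2 = 6 * 36 = 216
6^6 = (6^3)^2 = 216^2 = 46656

Result: 46656
Multiplications needed: 3 (3 lines after 6^1)

6^6 = 46656. Using exponentiation by squaring, this requires 3 multiplications. The key idea: if the exponent is even, square the half-power; if odd, multiply by the base once.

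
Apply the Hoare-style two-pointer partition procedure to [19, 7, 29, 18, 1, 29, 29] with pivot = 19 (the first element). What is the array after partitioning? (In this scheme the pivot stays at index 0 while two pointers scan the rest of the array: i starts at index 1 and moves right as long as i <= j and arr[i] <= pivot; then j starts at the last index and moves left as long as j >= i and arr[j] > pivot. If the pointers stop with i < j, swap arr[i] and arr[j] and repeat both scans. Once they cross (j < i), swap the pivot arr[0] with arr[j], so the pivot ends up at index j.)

Hoare-style two-pointer partition with pivot = 19:

Initial array: [19, 7, 29, 18, 1, 29, 29]

Pointers start at i = 1, j = 6.
i stops at index 2 (arr[2]=29 > 19), j stops at index 4 (arr[4]=1 <= 19): swap arr[2] and arr[4], array becomes [19, 7, 1, 18, 29, 29, 29]
i ends at 4, j ends at 3: the pointers have crossed (j < i), so scanning stops.

Swap pivot arr[0] with arr[3] to place pivot at position 3: [18, 7, 1, 19, 29, 29, 29]
Pivot position: 3

After partitioning with pivot 19, the array becomes [18, 7, 1, 19, 29, 29, 29]. The pivot is placed at index 3. All elements to the left of the pivot are <= 19, and all elements to the right are > 19.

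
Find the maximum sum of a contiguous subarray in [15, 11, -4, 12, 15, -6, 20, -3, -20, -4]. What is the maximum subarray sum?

Using Kadane's algorithm on [15, 11, -4, 12, 15, -6, 20, -3, -20, -4]:

Scanning through the array:
Position 1 (value 11): max_ending_here = 26, max_so_far = 26
Position 2 (value -4): max_ending_here = 22, max_so_far = 26
Position 3 (value 12): max_ending_here = 34, max_so_far = 34
Position 4 (value 15): max_ending_here = 49, max_so_far = 49
Position 5 (value -6): max_ending_here = 43, max_so_far = 49
Position 6 (value 20): max_ending_here = 63, max_so_far = 63
Position 7 (value -3): max_ending_here = 60, max_so_far = 63
Position 8 (value -20): max_ending_here = 40, max_so_far = 63
Position 9 (value -4): max_ending_here = 36, max_so_far = 63

Maximum subarray: [15, 11, -4, 12, 15, -6, 20]
Maximum sum: 63

The maximum subarray is [15, 11, -4, 12, 15, -6, 20] with sum 63. This subarray runs from index 0 to index 6.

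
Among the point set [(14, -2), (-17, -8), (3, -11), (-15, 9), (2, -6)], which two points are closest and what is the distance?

Computing all pairwise distances among 5 points:

d((14, -2), (-17, -8)) = 31.5753
d((14, -2), (3, -11)) = 14.2127
d((14, -2), (-15, 9)) = 31.0161
d((14, -2), (2, -6)) = 12.6491
d((-17, -8), (3, -11)) = 20.2237
d((-17, -8), (-15, 9)) = 17.1172
d((-17, -8), (2, -6)) = 19.105
d((3, -11), (-15, 9)) = 26.9072
d((3, -11), (2, -6)) = 5.099 <-- minimum
d((-15, 9), (2, -6)) = 22.6716

Closest pair: (3, -11) and (2, -6) with distance 5.099

The closest pair is (3, -11) and (2, -6) with Euclidean distance 5.099. For 5 points, brute-force pairwise comparison is shown above. For large n, the divide-and-conquer algorithm (sort by x, recurse on halves, check the dividing strip) achieves O(n log n).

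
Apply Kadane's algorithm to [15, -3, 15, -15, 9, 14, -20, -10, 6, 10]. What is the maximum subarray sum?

Using Kadane's algorithm on [15, -3, 15, -15, 9, 14, -20, -10, 6, 10]:

Scanning through the array:
Position 1 (value -3): max_ending_here = 12, max_so_far = 15
Position 2 (value 15): max_ending_here = 27, max_so_far = 27
Position 3 (value -15): max_ending_here = 12, max_so_far = 27
Position 4 (value 9): max_ending_here = 21, max_so_far = 27
Position 5 (value 14): max_ending_here = 35, max_so_far = 35
Position 6 (value -20): max_ending_here = 15, max_so_far = 35
Position 7 (value -10): max_ending_here = 5, max_so_far = 35
Position 8 (value 6): max_ending_here = 11, max_so_far = 35
Position 9 (value 10): max_ending_here = 21, max_so_far = 35

Maximum subarray: [15, -3, 15, -15, 9, 14]
Maximum sum: 35

The maximum subarray is [15, -3, 15, -15, 9, 14] with sum 35. This subarray runs from index 0 to index 5.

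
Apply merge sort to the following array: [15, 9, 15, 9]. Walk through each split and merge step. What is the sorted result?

Merge sort trace:

Split: [15, 9, 15, 9] -> [15, 9] and [15, 9]
  Split: [15, 9] -> [15] and [9]
  Merge: [15] + [9] -> [9, 15]
  Split: [15, 9] -> [15] and [9]
  Merge: [15] + [9] -> [9, 15]
Merge: [9, 15] + [9, 15] -> [9, 9, 15, 15]

Final sorted array: [9, 9, 15, 15]

The merge sort proceeds by recursively splitting the array and merging sorted halves.
After all merges, the sorted array is [9, 9, 15, 15].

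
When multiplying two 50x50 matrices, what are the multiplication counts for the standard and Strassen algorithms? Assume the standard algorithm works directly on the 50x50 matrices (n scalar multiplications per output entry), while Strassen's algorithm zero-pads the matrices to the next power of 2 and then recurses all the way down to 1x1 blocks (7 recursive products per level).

Matrix multiplication for 50x50 matrices:

Strassen's algorithm requires power-of-2 dimensions. Pad 50x50 to 64x64 (next power of 2).

Standard algorithm: 50^3 = 125000 multiplications
Strassen's algorithm: 7^(log2(64)) = 7^6 = 117649 multiplications
Savings: 125000 - 117649 = 7351 multiplications

Standard: 125000 multiplications (50^3). Strassen: 117649 multiplications (7^6, after padding to 64x64). Strassen reduces 8 recursive multiplications to 7 at each level.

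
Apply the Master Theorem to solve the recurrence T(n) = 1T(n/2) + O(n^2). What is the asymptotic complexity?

Master Theorem for T(n) = 1T(n/2) + O(n^2):

a = 1, b = 2, c = 2
log_b(a) = log_2(1) = 0.0000

Case 3: c = 2 > log_2(1) = 0.0000
T(n) = O(n^2) = O(n^2)

For T(n) = 1T(n/2) + O(n^2): log_2(1) = 0.0000. This is Case 3 of the Master Theorem (c > log_b(a), work dominated by root), giving O(n^2).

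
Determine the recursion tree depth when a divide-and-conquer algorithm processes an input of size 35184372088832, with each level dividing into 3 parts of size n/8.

For divide and conquer with division factor 8:

Problem sizes at each level:
Level 0: 35184372088832
Level 1: 4398046511104
Level 2: 549755813888
Level 3: 68719476736
Level 4: 8589934592
Level 5: 1073741824
Level 6: 134217728
Level 7: 16777216
Level 8: 2097152
Level 9: 262144
Level 10: 32768
Level 11: 4096
Level 12: 512
Level 13: 64
Level 14: 8
Level 15: 1

The root is level 0 and the size-1 base case is level 15 (the tree spans levels 0 through 15, i.e. 16 levels counting the root), so the depth is the number of divisions: log_8(35184372088832) = 15

The recursion tree depth is log_8(35184372088832) = 15. At each level, the problem size is divided by 8, so it takes 15 divisions to reduce to a base case of size 1. The algorithm makes 3 recursive calls at each level.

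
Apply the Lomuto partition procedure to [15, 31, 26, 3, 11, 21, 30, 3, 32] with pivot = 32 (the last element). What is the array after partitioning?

Lomuto partition with pivot = 32:

Initial array: [15, 31, 26, 3, 11, 21, 30, 3, 32]

arr[0]=15 <= 32: swap with position 0, array becomes [15, 31, 26, 3, 11, 21, 30, 3, 32]
arr[1]=31 <= 32: swap with position 1, array becomes [15, 31, 26, 3, 11, 21, 30, 3, 32]
arr[2]=26 <= 32: swap with position 2, array becomes [15, 31, 26, 3, 11, 21, 30, 3, 32]
arr[3]=3 <= 32: swap with position 3, array becomes [15, 31, 26, 3, 11, 21, 30, 3, 32]
arr[4]=11 <= 32: swap with position 4, array becomes [15, 31, 26, 3, 11, 21, 30, 3, 32]
arr[5]=21 <= 32: swap with position 5, array becomes [15, 31, 26, 3, 11, 21, 30, 3, 32]
arr[6]=30 <= 32: swap with position 6, array becomes [15, 31, 26, 3, 11, 21, 30, 3, 32]
arr[7]=3 <= 32: swap with position 7, array becomes [15, 31, 26, 3, 11, 21, 30, 3, 32]

Place pivot at position 8: [15, 31, 26, 3, 11, 21, 30, 3, 32]
Pivot position: 8

After partitioning with pivot 32, the array becomes [15, 31, 26, 3, 11, 21, 30, 3, 32]. The pivot is placed at index 8. All elements to the left of the pivot are <= 32, and all elements to the right are > 32.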